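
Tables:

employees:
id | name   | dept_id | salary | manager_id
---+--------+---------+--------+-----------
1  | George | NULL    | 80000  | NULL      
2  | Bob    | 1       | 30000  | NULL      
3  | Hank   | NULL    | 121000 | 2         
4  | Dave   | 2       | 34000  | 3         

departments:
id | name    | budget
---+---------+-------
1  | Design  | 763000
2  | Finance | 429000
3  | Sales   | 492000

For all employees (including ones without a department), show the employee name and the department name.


LEFT JOIN keeps every row from employees (the left table); where dept_id has no match in departments, the department columns become NULL. Walk through each employee:
  - employee 1 (George): dept_id=NULL, no match -> kept with NULL
  - employee 2 (Bob): dept_id=1 -> matches Design
  - employee 3 (Hank): dept_id=NULL, no match -> kept with NULL
  - employee 4 (Dave): dept_id=2 -> matches Finance
All 4 rows appear; 2 have NULL department.

SQL:
SELECT a.name, b.name AS department
FROM employees a
LEFT JOIN departments b ON a.dept_id = b.id

Result:
name   | department
-------+-----------
George | NULL      
Bob    | Design    
Hank   | NULL      
Dave   | Finance   


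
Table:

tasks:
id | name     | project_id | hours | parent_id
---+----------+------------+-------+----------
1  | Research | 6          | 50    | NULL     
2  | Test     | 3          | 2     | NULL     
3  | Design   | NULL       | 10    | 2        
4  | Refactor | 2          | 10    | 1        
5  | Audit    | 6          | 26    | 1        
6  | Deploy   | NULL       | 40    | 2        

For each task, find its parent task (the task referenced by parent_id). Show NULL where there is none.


This is a self-join: tasks is joined to a second copy of itself, matching each row's parent_id to another row's id. Use LEFT JOIN so rows with parent_id=NULL are kept.
  - task 1 (Research): parent_id=NULL -> NULL
  - task 2 (Test): parent_id=NULL -> NULL
  - task 3 (Design): parent_id=2 -> Test
  - task 4 (Refactor): parent_id=1 -> Research
  - task 5 (Audit): parent_id=1 -> Research
  - task 6 (Deploy): parent_id=2 -> Test

SQL:
SELECT a.name AS item, b.name AS parent
FROM tasks a
LEFT JOIN tasks b ON a.parent_id = b.id

Result:
item     | parent  
---------+---------
Research | NULL    
Test     | NULL    
Design   | Test    
Refactor | Research
Audit    | Research
Deploy   | Test    


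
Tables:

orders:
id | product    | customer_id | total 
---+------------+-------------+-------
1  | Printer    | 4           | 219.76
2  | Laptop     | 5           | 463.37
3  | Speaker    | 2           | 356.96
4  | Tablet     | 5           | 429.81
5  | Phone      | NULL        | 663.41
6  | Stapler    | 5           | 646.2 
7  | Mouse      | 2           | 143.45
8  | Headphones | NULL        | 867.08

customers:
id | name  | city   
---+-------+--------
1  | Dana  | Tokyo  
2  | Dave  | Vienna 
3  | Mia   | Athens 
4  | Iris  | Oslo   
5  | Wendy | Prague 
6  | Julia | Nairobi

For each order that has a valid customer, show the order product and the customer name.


INNER JOIN keeps only orders rows whose customer_id matches an id in customers. Walk through each order:
  - order 1 (Printer): customer_id=4 -> matches Iris
  - order 2 (Laptop): customer_id=5 -> matches Wendy
  - order 3 (Speaker): customer_id=2 -> matches Dave
  - order 4 (Tablet): customer_id=5 -> matches Wendy
  - order 5 (Phone): customer_id=NULL, no match -> dropped
  - order 6 (Stapler): customer_id=5 -> matches Wendy
  - order 7 (Mouse): customer_id=2 -> matches Dave
  - order 8 (Headphones): customer_id=NULL, no match -> dropped
So 2 of 8 rows are dropped.

SQL:
SELECT a.product, b.name AS customer
FROM orders a
INNER JOIN customers b ON a.customer_id = b.id

Result:
product | customer
--------+---------
Printer | Iris    
Laptop  | Wendy   
Speaker | Dave    
Tablet  | Wendy   
Stapler | Wendy   
Mouse   | Dave    


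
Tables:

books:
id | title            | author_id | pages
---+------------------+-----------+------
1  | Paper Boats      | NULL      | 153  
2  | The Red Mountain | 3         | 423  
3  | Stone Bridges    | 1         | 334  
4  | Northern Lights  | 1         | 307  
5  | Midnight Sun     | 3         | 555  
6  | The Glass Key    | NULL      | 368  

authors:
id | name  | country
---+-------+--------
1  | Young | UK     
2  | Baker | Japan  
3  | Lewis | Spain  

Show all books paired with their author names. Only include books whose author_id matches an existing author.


INNER JOIN keeps only books rows whose author_id matches an id in authors. Walk through each book:
  - book 1 (Paper Boats): author_id=NULL, no match -> dropped
  - book 2 (The Red Mountain): author_id=3 -> matches Lewis
  - book 3 (Stone Bridges): author_id=1 -> matches Young
  - book 4 (Northern Lights): author_id=1 -> matches Young
  - book 5 (Midnight Sun): author_id=3 -> matches Lewis
  - book 6 (The Glass Key): author_id=NULL, no match -> dropped
So 2 of 6 rows are dropped.

SQL:
SELECT a.title, b.name AS author
FROM books a
INNER JOIN authors b ON a.author_id = b.id

Result:
title            | author
-----------------+-------
The Red Mountain | Lewis 
Stone Bridges    | Young 
Northern Lights  | Young 
Midnight Sun     | Lewis 


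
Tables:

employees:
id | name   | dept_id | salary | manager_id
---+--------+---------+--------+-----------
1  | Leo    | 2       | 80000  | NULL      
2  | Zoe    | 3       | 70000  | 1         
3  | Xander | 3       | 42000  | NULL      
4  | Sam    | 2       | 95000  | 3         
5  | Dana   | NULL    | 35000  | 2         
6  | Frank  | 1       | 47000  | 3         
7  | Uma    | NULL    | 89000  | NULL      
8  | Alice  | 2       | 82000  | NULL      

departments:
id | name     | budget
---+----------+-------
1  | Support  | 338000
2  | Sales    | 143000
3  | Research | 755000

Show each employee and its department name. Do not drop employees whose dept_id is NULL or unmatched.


LEFT JOIN keeps every row from employees (the left table); where dept_id has no match in departments, the department columns become NULL. Walk through each employee:
  - employee 1 (Leo): dept_id=2 -> matches Sales
  - employee 2 (Zoe): dept_id=3 -> matches Research
  - employee 3 (Xander): dept_id=3 -> matches Research
  - employee 4 (Sam): dept_id=2 -> matches Sales
  - employee 5 (Dana): dept_id=NULL, no match -> kept with NULL
  - employee 6 (Frank): dept_id=1 -> matches Support
  - employee 7 (Uma): dept_id=NULL, no match -> kept with NULL
  - employee 8 (Alice): dept_id=2 -> matches Sales
All 8 rows appear; 2 have NULL department.

SQL:
SELECT a.name, b.name AS department
FROM employees a
LEFT JOIN departments b ON a.dept_id = b.id

Result:
name   | department
-------+-----------
Leo    | Sales     
Zoe    | Research  
Xander | Research  
Sam    | Sales     
Dana   | NULL      
Frank  | Support   
Uma    | NULL      
Alice  | Sales     


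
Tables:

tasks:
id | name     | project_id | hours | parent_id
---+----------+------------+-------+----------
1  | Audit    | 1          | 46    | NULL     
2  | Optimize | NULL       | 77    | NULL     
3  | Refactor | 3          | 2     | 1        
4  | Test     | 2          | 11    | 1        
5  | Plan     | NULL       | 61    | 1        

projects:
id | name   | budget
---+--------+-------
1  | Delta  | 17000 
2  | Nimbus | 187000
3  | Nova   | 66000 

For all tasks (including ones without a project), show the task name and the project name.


LEFT JOIN keeps every row from tasks (the left table); where project_id has no match in projects, the project columns become NULL. Walk through each task:
  - task 1 (Audit): project_id=1 -> matches Delta
  - task 2 (Optimize): project_id=NULL, no match -> kept with NULL
  - task 3 (Refactor): project_id=3 -> matches Nova
  - task 4 (Test): project_id=2 -> matches Nimbus
  - task 5 (Plan): project_id=NULL, no match -> kept with NULL
All 5 rows appear; 2 have NULL project.

SQL:
SELECT a.name, b.name AS project
FROM tasks a
LEFT JOIN projects b ON a.project_id = b.id

Result:
name     | project
---------+--------
Audit    | Delta  
Optimize | NULL   
Refactor | Nova   
Test     | Nimbus 
Plan     | NULL   


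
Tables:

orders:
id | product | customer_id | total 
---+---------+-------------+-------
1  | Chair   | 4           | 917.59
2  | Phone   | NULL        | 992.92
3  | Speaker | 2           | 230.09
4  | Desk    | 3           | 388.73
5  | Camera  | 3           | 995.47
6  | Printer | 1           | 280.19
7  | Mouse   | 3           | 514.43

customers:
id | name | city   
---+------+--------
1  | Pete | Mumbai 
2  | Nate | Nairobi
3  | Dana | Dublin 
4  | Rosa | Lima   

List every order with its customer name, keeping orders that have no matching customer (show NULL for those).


LEFT JOIN keeps every row from orders (the left table); where customer_id has no match in customers, the customer columns become NULL. Walk through each order:
  - order 1 (Chair): customer_id=4 -> matches Rosa
  - order 2 (Phone): customer_id=NULL, no match -> kept with NULL
  - order 3 (Speaker): customer_id=2 -> matches Nate
  - order 4 (Desk): customer_id=3 -> matches Dana
  - order 5 (Camera): customer_id=3 -> matches Dana
  - order 6 (Printer): customer_id=1 -> matches Pete
  - order 7 (Mouse): customer_id=3 -> matches Dana
All 7 rows appear; 1 has NULL customer.

SQL:
SELECT a.product, b.name AS customer
FROM orders a
LEFT JOIN customers b ON a.customer_id = b.id

Result:
product | customer
--------+---------
Chair   | Rosa    
Phone   | NULL    
Speaker | Nate    
Desk    | Dana    
Camera  | Dana    
Printer | Pete    
Mouse   | Dana    


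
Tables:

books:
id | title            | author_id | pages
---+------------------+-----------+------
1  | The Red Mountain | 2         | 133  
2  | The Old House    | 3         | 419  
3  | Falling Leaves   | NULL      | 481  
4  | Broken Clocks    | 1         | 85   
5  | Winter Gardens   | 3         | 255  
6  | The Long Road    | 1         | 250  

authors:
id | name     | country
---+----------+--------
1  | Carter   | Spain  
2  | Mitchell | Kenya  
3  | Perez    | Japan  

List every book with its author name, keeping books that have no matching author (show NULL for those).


LEFT JOIN keeps every row from books (the left table); where author_id has no match in authors, the author columns become NULL. Walk through each book:
  - book 1 (The Red Mountain): author_id=2 -> matches Mitchell
  - book 2 (The Old House): author_id=3 -> matches Perez
  - book 3 (Falling Leaves): author_id=NULL, no match -> kept with NULL
  - book 4 (Broken Clocks): author_id=1 -> matches Carter
  - book 5 (Winter Gardens): author_id=3 -> matches Perez
  - book 6 (The Long Road): author_id=1 -> matches Carter
All 6 rows appear; 1 has NULL author.

SQL:
SELECT a.title, b.name AS author
FROM books a
LEFT JOIN authors b ON a.author_id = b.id

Result:
title            | author  
-----------------+---------
The Red Mountain | Mitchell
The Old House    | Perez   
Falling Leaves   | NULL    
Broken Clocks    | Carter  
Winter Gardens   | Perez   
The Long Road    | Carter  


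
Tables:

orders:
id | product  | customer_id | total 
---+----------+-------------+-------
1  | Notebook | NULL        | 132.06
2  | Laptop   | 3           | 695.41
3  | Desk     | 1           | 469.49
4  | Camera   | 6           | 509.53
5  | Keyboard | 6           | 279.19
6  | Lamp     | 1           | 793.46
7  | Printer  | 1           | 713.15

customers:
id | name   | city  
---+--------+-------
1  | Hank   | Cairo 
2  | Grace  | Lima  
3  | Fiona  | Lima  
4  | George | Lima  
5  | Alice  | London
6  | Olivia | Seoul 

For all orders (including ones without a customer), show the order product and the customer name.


LEFT JOIN keeps every row from orders (the left table); where customer_id has no match in customers, the customer columns become NULL. Walk through each order:
  - order 1 (Notebook): customer_id=NULL, no match -> kept with NULL
  - order 2 (Laptop): customer_id=3 -> matches Fiona
  - order 3 (Desk): customer_id=1 -> matches Hank
  - order 4 (Camera): customer_id=6 -> matches Olivia
  - order 5 (Keyboard): customer_id=6 -> matches Olivia
  - order 6 (Lamp): customer_id=1 -> matches Hank
  - order 7 (Printer): customer_id=1 -> matches Hank
All 7 rows appear; 1 has NULL customer.

SQL:
SELECT a.product, b.name AS customer
FROM orders a
LEFT JOIN customers b ON a.customer_id = b.id

Result:
product  | customer
---------+---------
Notebook | NULL    
Laptop   | Fiona   
Desk     | Hank    
Camera   | Olivia  
Keyboard | Olivia  
Lamp     | Hank    
Printer  | Hank    


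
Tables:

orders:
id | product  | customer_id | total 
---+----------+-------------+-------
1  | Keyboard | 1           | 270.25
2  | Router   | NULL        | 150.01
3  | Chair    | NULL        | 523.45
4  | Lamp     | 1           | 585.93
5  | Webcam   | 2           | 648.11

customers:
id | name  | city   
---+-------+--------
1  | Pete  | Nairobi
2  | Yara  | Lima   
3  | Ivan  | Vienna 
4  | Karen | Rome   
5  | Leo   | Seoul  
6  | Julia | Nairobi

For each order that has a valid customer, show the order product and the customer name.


INNER JOIN keeps only orders rows whose customer_id matches an id in customers. Walk through each order:
  - order 1 (Keyboard): customer_id=1 -> matches Pete
  - order 2 (Router): customer_id=NULL, no match -> dropped
  - order 3 (Chair): customer_id=NULL, no match -> dropped
  - order 4 (Lamp): customer_id=1 -> matches Pete
  - order 5 (Webcam): customer_id=2 -> matches Yara
So 2 of 5 rows are dropped.

SQL:
SELECT a.product, b.name AS customer
FROM orders a
INNER JOIN customers b ON a.customer_id = b.id

Result:
product  | customer
---------+---------
Keyboard | Pete    
Lamp     | Pete    
Webcam   | Yara    


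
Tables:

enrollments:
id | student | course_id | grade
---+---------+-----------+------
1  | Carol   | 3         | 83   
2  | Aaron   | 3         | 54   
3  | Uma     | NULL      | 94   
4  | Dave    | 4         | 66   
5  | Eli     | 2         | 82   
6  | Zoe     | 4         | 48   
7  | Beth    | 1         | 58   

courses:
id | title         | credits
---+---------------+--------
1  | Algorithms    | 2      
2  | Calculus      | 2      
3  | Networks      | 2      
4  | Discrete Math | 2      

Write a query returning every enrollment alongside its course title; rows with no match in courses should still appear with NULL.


LEFT JOIN keeps every row from enrollments (the left table); where course_id has no match in courses, the course columns become NULL. Walk through each enrollment:
  - enrollment 1 (Carol): course_id=3 -> matches Networks
  - enrollment 2 (Aaron): course_id=3 -> matches Networks
  - enrollment 3 (Uma): course_id=NULL, no match -> kept with NULL
  - enrollment 4 (Dave): course_id=4 -> matches Discrete Math
  - enrollment 5 (Eli): course_id=2 -> matches Calculus
  - enrollment 6 (Zoe): course_id=4 -> matches Discrete Math
  - enrollment 7 (Beth): course_id=1 -> matches Algorithms
All 7 rows appear; 1 has NULL course.

SQL:
SELECT a.student, b.title AS course
FROM enrollments a
LEFT JOIN courses b ON a.course_id = b.id

Result:
student | course       
--------+--------------
Carol   | Networks     
Aaron   | Networks     
Uma     | NULL         
Dave    | Discrete Math
Eli     | Calculus     
Zoe     | Discrete Math
Beth    | Algorithms   


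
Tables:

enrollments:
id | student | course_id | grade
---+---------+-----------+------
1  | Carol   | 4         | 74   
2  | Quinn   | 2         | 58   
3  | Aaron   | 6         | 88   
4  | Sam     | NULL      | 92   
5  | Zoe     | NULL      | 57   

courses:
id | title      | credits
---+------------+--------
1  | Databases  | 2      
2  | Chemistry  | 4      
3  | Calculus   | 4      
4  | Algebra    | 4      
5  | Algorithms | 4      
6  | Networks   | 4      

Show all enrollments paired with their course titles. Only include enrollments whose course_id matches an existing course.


INNER JOIN keeps only enrollments rows whose course_id matches an id in courses. Walk through each enrollment:
  - enrollment 1 (Carol): course_id=4 -> matches Algebra
  - enrollment 2 (Quinn): course_id=2 -> matches Chemistry
  - enrollment 3 (Aaron): course_id=6 -> matches Networks
  - enrollment 4 (Sam): course_id=NULL, no match -> dropped
  - enrollment 5 (Zoe): course_id=NULL, no match -> dropped
So 2 of 5 rows are dropped.

SQL:
SELECT a.student, b.title AS course
FROM enrollments a
INNER JOIN courses b ON a.course_id = b.id

Result:
student | course   
--------+----------
Carol   | Algebra  
Quinn   | Chemistry
Aaron   | Networks 


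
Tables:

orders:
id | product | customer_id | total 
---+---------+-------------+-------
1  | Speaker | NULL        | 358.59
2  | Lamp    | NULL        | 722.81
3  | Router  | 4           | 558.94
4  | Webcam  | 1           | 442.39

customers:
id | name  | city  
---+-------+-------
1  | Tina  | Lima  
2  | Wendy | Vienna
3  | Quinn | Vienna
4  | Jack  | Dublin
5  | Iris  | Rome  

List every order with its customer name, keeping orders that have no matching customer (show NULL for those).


LEFT JOIN keeps every row from orders (the left table); where customer_id has no match in customers, the customer columns become NULL. Walk through each order:
  - order 1 (Speaker): customer_id=NULL, no match -> kept with NULL
  - order 2 (Lamp): customer_id=NULL, no match -> kept with NULL
  - order 3 (Router): customer_id=4 -> matches Jack
  - order 4 (Webcam): customer_id=1 -> matches Tina
All 4 rows appear; 2 have NULL customer.

SQL:
SELECT a.product, b.name AS customer
FROM orders a
LEFT JOIN customers b ON a.customer_id = b.id

Result:
product | customer
--------+---------
Speaker | NULL    
Lamp    | NULL    
Router  | Jack    
Webcam  | Tina    


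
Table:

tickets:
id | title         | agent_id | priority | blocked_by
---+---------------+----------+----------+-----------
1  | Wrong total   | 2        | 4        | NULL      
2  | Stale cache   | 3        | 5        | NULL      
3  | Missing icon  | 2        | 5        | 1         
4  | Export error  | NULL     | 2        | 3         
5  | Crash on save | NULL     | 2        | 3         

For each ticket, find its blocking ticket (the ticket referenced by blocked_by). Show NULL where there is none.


This is a self-join: tickets is joined to a second copy of itself, matching each row's blocked_by to another row's id. Use LEFT JOIN so rows with blocked_by=NULL are kept.
  - ticket 1 (Wrong total): blocked_by=NULL -> NULL
  - ticket 2 (Stale cache): blocked_by=NULL -> NULL
  - ticket 3 (Missing icon): blocked_by=1 -> Wrong total
  - ticket 4 (Export error): blocked_by=3 -> Missing icon
  - ticket 5 (Crash on save): blocked_by=3 -> Missing icon

SQL:
SELECT a.title AS item, b.title AS blocked_by
FROM tickets a
LEFT JOIN tickets b ON a.blocked_by = b.id

Result:
item          | blocked_by  
--------------+-------------
Wrong total   | NULL        
Stale cache   | NULL        
Missing icon  | Wrong total 
Export error  | Missing icon
Crash on save | Missing icon


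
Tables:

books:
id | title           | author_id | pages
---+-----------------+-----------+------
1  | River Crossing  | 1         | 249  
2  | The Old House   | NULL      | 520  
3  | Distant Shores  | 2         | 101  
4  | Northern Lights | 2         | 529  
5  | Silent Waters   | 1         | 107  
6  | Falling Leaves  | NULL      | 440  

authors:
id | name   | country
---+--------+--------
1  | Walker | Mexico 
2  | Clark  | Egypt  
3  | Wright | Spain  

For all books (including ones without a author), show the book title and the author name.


LEFT JOIN keeps every row from books (the left table); where author_id has no match in authors, the author columns become NULL. Walk through each book:
  - book 1 (River Crossing): author_id=1 -> matches Walker
  - book 2 (The Old House): author_id=NULL, no match -> kept with NULL
  - book 3 (Distant Shores): author_id=2 -> matches Clark
  - book 4 (Northern Lights): author_id=2 -> matches Clark
  - book 5 (Silent Waters): author_id=1 -> matches Walker
  - book 6 (Falling Leaves): author_id=NULL, no match -> kept with NULL
All 6 rows appear; 2 have NULL author.

SQL:
SELECT a.title, b.name AS author
FROM books a
LEFT JOIN authors b ON a.author_id = b.id

Result:
title           | author
----------------+-------
River Crossing  | Walker
The Old House   | NULL  
Distant Shores  | Clark 
Northern Lights | Clark 
Silent Waters   | Walker
Falling Leaves  | NULL  


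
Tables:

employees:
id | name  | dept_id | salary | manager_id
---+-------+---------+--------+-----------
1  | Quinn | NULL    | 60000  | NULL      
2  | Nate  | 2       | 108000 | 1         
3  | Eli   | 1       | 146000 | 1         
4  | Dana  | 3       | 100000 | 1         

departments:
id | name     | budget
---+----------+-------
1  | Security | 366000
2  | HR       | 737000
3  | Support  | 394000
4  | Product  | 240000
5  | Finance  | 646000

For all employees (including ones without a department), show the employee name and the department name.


LEFT JOIN keeps every row from employees (the left table); where dept_id has no match in departments, the department columns become NULL. Walk through each employee:
  - employee 1 (Quinn): dept_id=NULL, no match -> kept with NULL
  - employee 2 (Nate): dept_id=2 -> matches HR
  - employee 3 (Eli): dept_id=1 -> matches Security
  - employee 4 (Dana): dept_id=3 -> matches Support
All 4 rows appear; 1 has NULL department.

SQL:
SELECT a.name, b.name AS department
FROM employees a
LEFT JOIN departments b ON a.dept_id = b.id

Result:
name  | department
------+-----------
Quinn | NULL      
Nate  | HR        
Eli   | Security  
Dana  | Support   


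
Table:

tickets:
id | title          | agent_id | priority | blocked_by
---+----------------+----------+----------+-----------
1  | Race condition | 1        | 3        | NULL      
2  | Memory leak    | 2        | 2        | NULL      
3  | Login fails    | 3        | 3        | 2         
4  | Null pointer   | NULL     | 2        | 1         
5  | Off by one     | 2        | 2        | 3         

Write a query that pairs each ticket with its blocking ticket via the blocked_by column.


This is a self-join: tickets is joined to a second copy of itself, matching each row's blocked_by to another row's id. Use LEFT JOIN so rows with blocked_by=NULL are kept.
  - ticket 1 (Race condition): blocked_by=NULL -> NULL
  - ticket 2 (Memory leak): blocked_by=NULL -> NULL
  - ticket 3 (Login fails): blocked_by=2 -> Memory leak
  - ticket 4 (Null pointer): blocked_by=1 -> Race condition
  - ticket 5 (Off by one): blocked_by=3 -> Login fails

SQL:
SELECT a.title AS item, b.title AS blocked_by
FROM tickets a
LEFT JOIN tickets b ON a.blocked_by = b.id

Result:
item           | blocked_by    
---------------+---------------
Race condition | NULL          
Memory leak    | NULL          
Login fails    | Memory leak   
Null pointer   | Race condition
Off by one     | Login fails   


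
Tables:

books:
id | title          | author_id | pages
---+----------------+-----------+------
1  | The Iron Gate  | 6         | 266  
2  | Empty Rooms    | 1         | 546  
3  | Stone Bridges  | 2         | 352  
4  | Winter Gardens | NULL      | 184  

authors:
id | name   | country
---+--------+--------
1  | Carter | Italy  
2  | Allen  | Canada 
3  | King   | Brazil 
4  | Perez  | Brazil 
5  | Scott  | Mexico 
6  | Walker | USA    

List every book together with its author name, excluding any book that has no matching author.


INNER JOIN keeps only books rows whose author_id matches an id in authors. Walk through each book:
  - book 1 (The Iron Gate): author_id=6 -> matches Walker
  - book 2 (Empty Rooms): author_id=1 -> matches Carter
  - book 3 (Stone Bridges): author_id=2 -> matches Allen
  - book 4 (Winter Gardens): author_id=NULL, no match -> dropped
So 1 of 4 rows is dropped.

SQL:
SELECT a.title, b.name AS author
FROM books a
INNER JOIN authors b ON a.author_id = b.id

Result:
title         | author
--------------+-------
The Iron Gate | Walker
Empty Rooms   | Carter
Stone Bridges | Allen 


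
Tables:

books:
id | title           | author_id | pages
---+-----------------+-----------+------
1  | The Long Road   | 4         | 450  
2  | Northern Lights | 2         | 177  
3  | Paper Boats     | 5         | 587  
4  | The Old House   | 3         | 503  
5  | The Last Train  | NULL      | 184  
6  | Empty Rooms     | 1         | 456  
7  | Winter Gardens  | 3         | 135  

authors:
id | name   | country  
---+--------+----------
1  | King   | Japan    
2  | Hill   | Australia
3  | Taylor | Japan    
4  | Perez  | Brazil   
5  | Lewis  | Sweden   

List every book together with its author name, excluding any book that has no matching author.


INNER JOIN keeps only books rows whose author_id matches an id in authors. Walk through each book:
  - book 1 (The Long Road): author_id=4 -> matches Perez
  - book 2 (Northern Lights): author_id=2 -> matches Hill
  - book 3 (Paper Boats): author_id=5 -> matches Lewis
  - book 4 (The Old House): author_id=3 -> matches Taylor
  - book 5 (The Last Train): author_id=NULL, no match -> dropped
  - book 6 (Empty Rooms): author_id=1 -> matches King
  - book 7 (Winter Gardens): author_id=3 -> matches Taylor
So 1 of 7 rows is dropped.

SQL:
SELECT a.title, b.name AS author
FROM books a
INNER JOIN authors b ON a.author_id = b.id

Result:
title           | author
----------------+-------
The Long Road   | Perez 
Northern Lights | Hill  
Paper Boats     | Lewis 
The Old House   | Taylor
Empty Rooms     | King  
Winter Gardens  | Taylor


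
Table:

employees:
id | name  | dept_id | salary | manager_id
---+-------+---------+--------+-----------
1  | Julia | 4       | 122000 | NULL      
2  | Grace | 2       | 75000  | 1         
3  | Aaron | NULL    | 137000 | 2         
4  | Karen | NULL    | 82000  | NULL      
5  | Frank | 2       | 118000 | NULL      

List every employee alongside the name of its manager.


This is a self-join: employees is joined to a second copy of itself, matching each row's manager_id to another row's id. Use LEFT JOIN so rows with manager_id=NULL are kept.
  - employee 1 (Julia): manager_id=NULL -> NULL
  - employee 2 (Grace): manager_id=1 -> Julia
  - employee 3 (Aaron): manager_id=2 -> Grace
  - employee 4 (Karen): manager_id=NULL -> NULL
  - employee 5 (Frank): manager_id=NULL -> NULL

SQL:
SELECT a.name AS item, b.name AS manager
FROM employees a
LEFT JOIN employees b ON a.manager_id = b.id

Result:
item  | manager
------+--------
Julia | NULL   
Grace | Julia  
Aaron | Grace  
Karen | NULL   
Frank | NULL   


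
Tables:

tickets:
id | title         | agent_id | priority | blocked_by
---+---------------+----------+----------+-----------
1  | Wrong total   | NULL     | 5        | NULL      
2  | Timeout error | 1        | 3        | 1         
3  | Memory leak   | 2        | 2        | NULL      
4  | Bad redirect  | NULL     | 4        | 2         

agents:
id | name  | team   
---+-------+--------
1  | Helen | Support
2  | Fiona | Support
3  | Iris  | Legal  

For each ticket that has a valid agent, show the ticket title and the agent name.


INNER JOIN keeps only tickets rows whose agent_id matches an id in agents. Walk through each ticket:
  - ticket 1 (Wrong total): agent_id=NULL, no match -> dropped
  - ticket 2 (Timeout error): agent_id=1 -> matches Helen
  - ticket 3 (Memory leak): agent_id=2 -> matches Fiona
  - ticket 4 (Bad redirect): agent_id=NULL, no match -> dropped
So 2 of 4 rows are dropped.

SQL:
SELECT a.title, b.name AS agent
FROM tickets a
INNER JOIN agents b ON a.agent_id = b.id

Result:
title         | agent
--------------+------
Timeout error | Helen
Memory leak   | Fiona


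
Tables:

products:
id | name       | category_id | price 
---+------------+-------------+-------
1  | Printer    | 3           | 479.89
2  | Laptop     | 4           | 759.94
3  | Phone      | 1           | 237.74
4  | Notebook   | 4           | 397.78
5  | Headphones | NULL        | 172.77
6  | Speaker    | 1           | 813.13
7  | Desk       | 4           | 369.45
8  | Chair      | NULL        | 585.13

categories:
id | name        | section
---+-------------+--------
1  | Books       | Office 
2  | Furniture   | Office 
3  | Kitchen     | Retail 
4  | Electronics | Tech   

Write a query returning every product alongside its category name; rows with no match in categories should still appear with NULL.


LEFT JOIN keeps every row from products (the left table); where category_id has no match in categories, the category columns become NULL. Walk through each product:
  - product 1 (Printer): category_id=3 -> matches Kitchen
  - product 2 (Laptop): category_id=4 -> matches Electronics
  - product 3 (Phone): category_id=1 -> matches Books
  - product 4 (Notebook): category_id=4 -> matches Electronics
  - product 5 (Headphones): category_id=NULL, no match -> kept with NULL
  - product 6 (Speaker): category_id=1 -> matches Books
  - product 7 (Desk): category_id=4 -> matches Electronics
  - product 8 (Chair): category_id=NULL, no match -> kept with NULL
All 8 rows appear; 2 have NULL category.

SQL:
SELECT a.name, b.name AS category
FROM products a
LEFT JOIN categories b ON a.category_id = b.id

Result:
name       | category   
-----------+------------
Printer    | Kitchen    
Laptop     | Electronics
Phone      | Books      
Notebook   | Electronics
Headphones | NULL       
Speaker    | Books      
Desk       | Electronics
Chair      | NULL       


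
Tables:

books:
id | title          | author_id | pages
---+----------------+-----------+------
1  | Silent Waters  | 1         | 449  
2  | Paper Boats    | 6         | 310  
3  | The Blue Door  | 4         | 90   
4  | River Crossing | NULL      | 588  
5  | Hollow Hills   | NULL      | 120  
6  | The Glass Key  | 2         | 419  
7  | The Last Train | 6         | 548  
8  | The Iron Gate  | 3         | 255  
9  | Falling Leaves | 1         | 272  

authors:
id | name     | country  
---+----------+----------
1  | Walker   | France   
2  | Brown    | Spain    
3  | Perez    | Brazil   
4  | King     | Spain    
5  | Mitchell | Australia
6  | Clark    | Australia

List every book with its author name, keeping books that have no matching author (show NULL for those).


LEFT JOIN keeps every row from books (the left table); where author_id has no match in authors, the author columns become NULL. Walk through each book:
  - book 1 (Silent Waters): author_id=1 -> matches Walker
  - book 2 (Paper Boats): author_id=6 -> matches Clark
  - book 3 (The Blue Door): author_id=4 -> matches King
  - book 4 (River Crossing): author_id=NULL, no match -> kept with NULL
  - book 5 (Hollow Hills): author_id=NULL, no match -> kept with NULL
  - book 6 (The Glass Key): author_id=2 -> matches Brown
  - book 7 (The Last Train): author_id=6 -> matches Clark
  - book 8 (The Iron Gate): author_id=3 -> matches Perez
  - book 9 (Falling Leaves): author_id=1 -> matches Walker
All 9 rows appear; 2 have NULL author.

SQL:
SELECT a.title, b.name AS author
FROM books a
LEFT JOIN authors b ON a.author_id = b.id

Result:
title          | author
---------------+-------
Silent Waters  | Walker
Paper Boats    | Clark 
The Blue Door  | King  
River Crossing | NULL  
Hollow Hills   | NULL  
The Glass Key  | Brown 
The Last Train | Clark 
The Iron Gate  | Perez 
Falling Leaves | Walker


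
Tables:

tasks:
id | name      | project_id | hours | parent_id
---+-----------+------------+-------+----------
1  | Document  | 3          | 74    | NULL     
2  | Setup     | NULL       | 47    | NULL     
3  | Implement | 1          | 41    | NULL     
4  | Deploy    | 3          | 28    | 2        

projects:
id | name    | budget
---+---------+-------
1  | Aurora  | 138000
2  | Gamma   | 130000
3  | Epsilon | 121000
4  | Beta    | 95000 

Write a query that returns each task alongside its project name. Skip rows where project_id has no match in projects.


INNER JOIN keeps only tasks rows whose project_id matches an id in projects. Walk through each task:
  - task 1 (Document): project_id=3 -> matches Epsilon
  - task 2 (Setup): project_id=NULL, no match -> dropped
  - task 3 (Implement): project_id=1 -> matches Aurora
  - task 4 (Deploy): project_id=3 -> matches Epsilon
So 1 of 4 rows is dropped.

SQL:
SELECT a.name, b.name AS project
FROM tasks a
INNER JOIN projects b ON a.project_id = b.id

Result:
name      | project
----------+--------
Document  | Epsilon
Implement | Aurora 
Deploy    | Epsilon


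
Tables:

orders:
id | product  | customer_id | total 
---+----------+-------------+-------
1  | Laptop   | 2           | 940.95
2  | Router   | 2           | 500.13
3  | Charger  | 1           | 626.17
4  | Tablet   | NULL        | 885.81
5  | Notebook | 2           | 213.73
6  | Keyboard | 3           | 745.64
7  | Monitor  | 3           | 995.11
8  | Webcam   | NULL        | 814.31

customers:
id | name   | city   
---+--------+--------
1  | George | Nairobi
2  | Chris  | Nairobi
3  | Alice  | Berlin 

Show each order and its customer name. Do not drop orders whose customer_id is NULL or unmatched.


LEFT JOIN keeps every row from orders (the left table); where customer_id has no match in customers, the customer columns become NULL. Walk through each order:
  - order 1 (Laptop): customer_id=2 -> matches Chris
  - order 2 (Router): customer_id=2 -> matches Chris
  - order 3 (Charger): customer_id=1 -> matches George
  - order 4 (Tablet): customer_id=NULL, no match -> kept with NULL
  - order 5 (Notebook): customer_id=2 -> matches Chris
  - order 6 (Keyboard): customer_id=3 -> matches Alice
  - order 7 (Monitor): customer_id=3 -> matches Alice
  - order 8 (Webcam): customer_id=NULL, no match -> kept with NULL
All 8 rows appear; 2 have NULL customer.

SQL:
SELECT a.product, b.name AS customer
FROM orders a
LEFT JOIN customers b ON a.customer_id = b.id

Result:
product  | customer
---------+---------
Laptop   | Chris   
Router   | Chris   
Charger  | George  
Tablet   | NULL    
Notebook | Chris   
Keyboard | Alice   
Monitor  | Alice   
Webcam   | NULL    


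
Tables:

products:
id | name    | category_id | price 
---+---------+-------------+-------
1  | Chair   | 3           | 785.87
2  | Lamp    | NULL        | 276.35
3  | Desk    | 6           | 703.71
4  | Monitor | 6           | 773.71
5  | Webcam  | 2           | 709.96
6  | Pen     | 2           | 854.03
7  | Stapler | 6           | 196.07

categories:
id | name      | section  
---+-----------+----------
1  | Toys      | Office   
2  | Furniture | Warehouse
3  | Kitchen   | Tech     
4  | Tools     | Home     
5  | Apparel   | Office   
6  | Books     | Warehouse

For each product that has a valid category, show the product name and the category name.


INNER JOIN keeps only products rows whose category_id matches an id in categories. Walk through each product:
  - product 1 (Chair): category_id=3 -> matches Kitchen
  - product 2 (Lamp): category_id=NULL, no match -> dropped
  - product 3 (Desk): category_id=6 -> matches Books
  - product 4 (Monitor): category_id=6 -> matches Books
  - product 5 (Webcam): category_id=2 -> matches Furniture
  - product 6 (Pen): category_id=2 -> matches Furniture
  - product 7 (Stapler): category_id=6 -> matches Books
So 1 of 7 rows is dropped.

SQL:
SELECT a.name, b.name AS category
FROM products a
INNER JOIN categories b ON a.category_id = b.id

Result:
name    | category 
--------+----------
Chair   | Kitchen  
Desk    | Books    
Monitor | Books    
Webcam  | Furniture
Pen     | Furniture
Stapler | Books    


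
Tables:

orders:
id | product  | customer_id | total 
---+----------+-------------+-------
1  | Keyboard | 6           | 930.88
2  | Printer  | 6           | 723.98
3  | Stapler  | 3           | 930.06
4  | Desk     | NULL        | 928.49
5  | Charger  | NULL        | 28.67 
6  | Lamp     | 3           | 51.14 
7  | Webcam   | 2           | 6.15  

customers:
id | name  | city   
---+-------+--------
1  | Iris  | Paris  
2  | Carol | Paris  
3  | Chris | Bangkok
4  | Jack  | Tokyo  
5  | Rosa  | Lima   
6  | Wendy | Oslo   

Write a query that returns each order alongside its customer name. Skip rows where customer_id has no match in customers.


INNER JOIN keeps only orders rows whose customer_id matches an id in customers. Walk through each order:
  - order 1 (Keyboard): customer_id=6 -> matches Wendy
  - order 2 (Printer): customer_id=6 -> matches Wendy
  - order 3 (Stapler): customer_id=3 -> matches Chris
  - order 4 (Desk): customer_id=NULL, no match -> dropped
  - order 5 (Charger): customer_id=NULL, no match -> dropped
  - order 6 (Lamp): customer_id=3 -> matches Chris
  - order 7 (Webcam): customer_id=2 -> matches Carol
So 2 of 7 rows are dropped.

SQL:
SELECT a.product, b.name AS customer
FROM orders a
INNER JOIN customers b ON a.customer_id = b.id

Result:
product  | customer
---------+---------
Keyboard | Wendy   
Printer  | Wendy   
Stapler  | Chris   
Lamp     | Chris   
Webcam   | Carol   


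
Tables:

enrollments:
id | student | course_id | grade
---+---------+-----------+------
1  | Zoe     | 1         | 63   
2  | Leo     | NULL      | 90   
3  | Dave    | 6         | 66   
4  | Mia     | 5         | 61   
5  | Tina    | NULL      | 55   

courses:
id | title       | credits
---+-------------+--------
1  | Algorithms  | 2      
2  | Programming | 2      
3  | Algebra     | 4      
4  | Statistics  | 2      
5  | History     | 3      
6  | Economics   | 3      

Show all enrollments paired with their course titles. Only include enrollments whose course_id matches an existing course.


INNER JOIN keeps only enrollments rows whose course_id matches an id in courses. Walk through each enrollment:
  - enrollment 1 (Zoe): course_id=1 -> matches Algorithms
  - enrollment 2 (Leo): course_id=NULL, no match -> dropped
  - enrollment 3 (Dave): course_id=6 -> matches Economics
  - enrollment 4 (Mia): course_id=5 -> matches History
  - enrollment 5 (Tina): course_id=NULL, no match -> dropped
So 2 of 5 rows are dropped.

SQL:
SELECT a.student, b.title AS course
FROM enrollments a
INNER JOIN courses b ON a.course_id = b.id

Result:
student | course    
--------+-----------
Zoe     | Algorithms
Dave    | Economics 
Mia     | History   


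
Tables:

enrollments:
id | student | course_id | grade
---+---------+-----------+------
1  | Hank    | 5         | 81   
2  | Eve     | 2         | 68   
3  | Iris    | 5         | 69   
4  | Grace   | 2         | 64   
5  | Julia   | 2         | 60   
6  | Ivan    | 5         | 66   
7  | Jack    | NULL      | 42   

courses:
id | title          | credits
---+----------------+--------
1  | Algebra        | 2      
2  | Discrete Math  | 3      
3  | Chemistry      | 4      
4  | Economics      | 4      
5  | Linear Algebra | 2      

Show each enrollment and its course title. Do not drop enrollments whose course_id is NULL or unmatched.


LEFT JOIN keeps every row from enrollments (the left table); where course_id has no match in courses, the course columns become NULL. Walk through each enrollment:
  - enrollment 1 (Hank): course_id=5 -> matches Linear Algebra
  - enrollment 2 (Eve): course_id=2 -> matches Discrete Math
  - enrollment 3 (Iris): course_id=5 -> matches Linear Algebra
  - enrollment 4 (Grace): course_id=2 -> matches Discrete Math
  - enrollment 5 (Julia): course_id=2 -> matches Discrete Math
  - enrollment 6 (Ivan): course_id=5 -> matches Linear Algebra
  - enrollment 7 (Jack): course_id=NULL, no match -> kept with NULL
All 7 rows appear; 1 has NULL course.

SQL:
SELECT a.student, b.title AS course
FROM enrollments a
LEFT JOIN courses b ON a.course_id = b.id

Result:
student | course        
--------+---------------
Hank    | Linear Algebra
Eve     | Discrete Math 
Iris    | Linear Algebra
Grace   | Discrete Math 
Julia   | Discrete Math 
Ivan    | Linear Algebra
Jack    | NULL          


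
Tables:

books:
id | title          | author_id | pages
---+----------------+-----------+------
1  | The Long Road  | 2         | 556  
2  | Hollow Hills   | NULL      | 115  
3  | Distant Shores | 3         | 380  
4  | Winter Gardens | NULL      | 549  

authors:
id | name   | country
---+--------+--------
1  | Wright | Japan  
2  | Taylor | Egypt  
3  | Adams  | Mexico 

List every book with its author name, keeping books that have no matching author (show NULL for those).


LEFT JOIN keeps every row from books (the left table); where author_id has no match in authors, the author columns become NULL. Walk through each book:
  - book 1 (The Long Road): author_id=2 -> matches Taylor
  - book 2 (Hollow Hills): author_id=NULL, no match -> kept with NULL
  - book 3 (Distant Shores): author_id=3 -> matches Adams
  - book 4 (Winter Gardens): author_id=NULL, no match -> kept with NULL
All 4 rows appear; 2 have NULL author.

SQL:
SELECT a.title, b.name AS author
FROM books a
LEFT JOIN authors b ON a.author_id = b.id

Result:
title          | author
---------------+-------
The Long Road  | Taylor
Hollow Hills   | NULL  
Distant Shores | Adams 
Winter Gardens | NULL  
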